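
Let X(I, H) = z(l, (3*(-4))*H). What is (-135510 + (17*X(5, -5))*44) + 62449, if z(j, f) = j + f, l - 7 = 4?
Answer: -19953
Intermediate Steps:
l = 11 (l = 7 + 4 = 11)
z(j, f) = f + j
X(I, H) = 11 - 12*H (X(I, H) = (3*(-4))*H + 11 = -12*H + 11 = 11 - 12*H)
(-135510 + (17*X(5, -5))*44) + 62449 = (-135510 + (17*(11 - 12*(-5)))*44) + 62449 = (-135510 + (17*(11 + 60))*44) + 62449 = (-135510 + (17*71)*44) + 62449 = (-135510 + 1207*44) + 62449 = (-135510 + 53108) + 62449 = -82402 + 62449 = -19953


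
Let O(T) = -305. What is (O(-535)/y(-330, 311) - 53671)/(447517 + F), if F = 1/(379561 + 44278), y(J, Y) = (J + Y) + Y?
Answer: -2214168419281/18461715355696 ≈ -0.11993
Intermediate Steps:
y(J, Y) = J + 2*Y
F = 1/423839 ≈ 2.3594e-6
(O(-535)/y(-330, 311) - 53671)/(447517 + F) = (-305/(-330 + 2*311) - 53671)/(447517 + 1/423839) = (-305/(-330 + 622) - 53671)/(189675157764/423839) = (-305/292 - 53671)*(423839/189675157764) = -15672237/292*423839/189675157764 = -2214168419281/18461715355696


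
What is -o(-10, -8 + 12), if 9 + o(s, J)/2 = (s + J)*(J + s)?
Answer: -54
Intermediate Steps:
o(s, J) = -18 + 2*(J + s)² (o(s, J) = -18 + 2*((s + J)*(J + s)) = -18 + 2*((J + s)*(J + s)) = -18 + 2*(J + s)²)
-o(-10, -8 + 12) = -(-18 + 2*((-8 + 12) - 10)²) = -(-18 + 2*(4 - 10)²) = -(-18 + 2*(-6)²) = -(-18 + 2*36) = -(-18 + 72) = -1*54 = -54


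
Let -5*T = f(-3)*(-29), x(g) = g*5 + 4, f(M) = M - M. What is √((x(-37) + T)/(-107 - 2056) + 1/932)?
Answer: √86107332045/1007958 ≈ 0.29112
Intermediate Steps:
f(M) = 0
x(g) = 4 + 5*g (x(g) = 5*g + 4 = 4 + 5*g)
T = 0 (T = -0*(-29) = -⅕*0 = 0)
√((x(-37) + T)/(-107 - 2056) + 1/932) = √(((4 + 5*(-37)) + 0)/(-107 - 2056) + 1/932) = √(((4 - 185) + 0)/(-2163) + 1/932) = √((-181 + 0)*(-1/2163) + 1/932) = √(-181*(-1/2163) + 1/932) = √(181/2163 + 1/932) = √(170855/2015916) = √86107332045/1007958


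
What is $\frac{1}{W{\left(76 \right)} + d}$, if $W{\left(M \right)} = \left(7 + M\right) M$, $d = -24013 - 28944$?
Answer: $- \frac{1}{46649} \approx -2.1437 \cdot 10^{-5}$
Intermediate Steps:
$d = -52957$ ($d = -24013 - 28944 = -52957$)
$W{\left(M \right)} = M \left(7 + M\right)$
$\frac{1}{W{\left(76 \right)} + d} = \frac{1}{76 \left(7 + 76\right) - 52957} = \frac{1}{76 \cdot 83 - 52957} = \frac{1}{6308 - 52957} = \frac{1}{-46649} = - \frac{1}{46649}$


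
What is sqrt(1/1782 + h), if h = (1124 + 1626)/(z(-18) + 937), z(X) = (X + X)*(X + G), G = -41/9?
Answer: sqrt(173212798)/10494 ≈ 1.2541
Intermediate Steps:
G = -41/9 (G = -41*1/9 = -41/9 ≈ -4.5556)
z(X) = 2*X*(-41/9 + X) (z(X) = (X + X)*(X - 41/9) = (2*X)*(-41/9 + X) = 2*X*(-41/9 + X))
h = 250/159 (h = (1124 + 1626)/((2/9)*(-18)*(-41 + 9*(-18)) + 937) = 2750/((2/9)*(-18)*(-41 - 162) + 937) = 2750/((2/9)*(-18)*(-203) + 937) = 2750/(812 + 937) = 2750/1749 = 2750*(1/1749) = 250/159 ≈ 1.5723)
sqrt(1/1782 + h) = sqrt(1/1782 + 250/159) = sqrt(148553/94446) = sqrt(173212798)/10494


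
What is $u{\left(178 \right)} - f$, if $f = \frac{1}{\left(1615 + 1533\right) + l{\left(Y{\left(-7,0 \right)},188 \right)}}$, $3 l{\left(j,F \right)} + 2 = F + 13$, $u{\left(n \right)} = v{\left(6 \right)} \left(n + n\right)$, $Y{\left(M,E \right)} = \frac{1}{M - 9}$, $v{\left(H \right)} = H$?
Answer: $\frac{20597445}{9643} \approx 2136.0$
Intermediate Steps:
$Y{\left(M,E \right)} = \frac{1}{-9 + M}$
$u{\left(n \right)} = 12 n$ ($u{\left(n \right)} = 6 \left(n + n\right) = 6 \cdot 2 n = 12 n$)
$l{\left(j,F \right)} = \frac{11}{3} + \frac{F}{3}$ ($l{\left(j,F \right)} = - \frac{2}{3} + \frac{F + 13}{3} = - \frac{2}{3} + \frac{13 + F}{3} = - \frac{2}{3} + \left(\frac{13}{3} + \frac{F}{3}\right) = \frac{11}{3} + \frac{F}{3}$)
$f = \frac{3}{9643}$ ($f = \frac{1}{\left(1615 + 1533\right) + \left(\frac{11}{3} + \frac{1}{3} \cdot 188\right)} = \frac{1}{3148 + \left(\frac{11}{3} + \frac{188}{3}\right)} = \frac{1}{3148 + \frac{199}{3}} = \frac{1}{\frac{9643}{3}} = \frac{3}{9643} \approx 0.00031111$)
$u{\left(178 \right)} - f = 12 \cdot 178 - \frac{3}{9643} = 2136 - \frac{3}{9643} = \frac{20597445}{9643}$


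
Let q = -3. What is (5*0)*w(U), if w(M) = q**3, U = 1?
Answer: 0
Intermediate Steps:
w(M) = -27 (w(M) = (-3)**3 = -27)
(5*0)*w(U) = (5*0)*(-27) = 0*(-27) = 0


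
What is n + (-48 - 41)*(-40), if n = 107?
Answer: 3667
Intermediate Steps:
n + (-48 - 41)*(-40) = 107 + (-48 - 41)*(-40) = 107 - 89*(-40) = 107 + 3560 = 3667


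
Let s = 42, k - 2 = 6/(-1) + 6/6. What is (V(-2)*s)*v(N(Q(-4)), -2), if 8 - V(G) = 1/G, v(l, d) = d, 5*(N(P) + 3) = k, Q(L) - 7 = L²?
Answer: -714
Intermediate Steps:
k = -3 (k = 2 + (6/(-1) + 6/6) = 2 + (6*(-1) + 6*(⅙)) = 2 + (-6 + 1) = 2 - 5 = -3)
Q(L) = 7 + L²
N(P) = -18/5 (N(P) = -3 + (⅕)*(-3) = -3 - ⅗ = -18/5)
V(G) = 8 - 1/G
(V(-2)*s)*v(N(Q(-4)), -2) = ((8 - 1/(-2))*42)*(-2) = ((8 - 1*(-½))*42)*(-2) = ((8 + ½)*42)*(-2) = ((17/2)*42)*(-2) = 357*(-2) = -714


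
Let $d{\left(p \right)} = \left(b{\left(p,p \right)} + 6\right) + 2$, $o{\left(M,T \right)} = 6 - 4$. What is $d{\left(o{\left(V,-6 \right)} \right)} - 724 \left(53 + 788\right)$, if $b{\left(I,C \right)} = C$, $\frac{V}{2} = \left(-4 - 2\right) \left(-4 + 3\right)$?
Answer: $-608874$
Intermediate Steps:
$V = 12$ ($V = 2 \left(-4 - 2\right) \left(-4 + 3\right) = 2 \left(\left(-6\right) \left(-1\right)\right) = 2 \cdot 6 = 12$)
$o{\left(M,T \right)} = 2$ ($o{\left(M,T \right)} = 6 - 4 = 2$)
$d{\left(p \right)} = 8 + p$ ($d{\left(p \right)} = \left(p + 6\right) + 2 = \left(6 + p\right) + 2 = 8 + p$)
$d{\left(o{\left(V,-6 \right)} \right)} - 724 \left(53 + 788\right) = \left(8 + 2\right) - 724 \left(53 + 788\right) = 10 - 608884 = -608874$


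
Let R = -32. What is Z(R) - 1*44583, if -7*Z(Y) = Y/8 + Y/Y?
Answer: -312078/7 ≈ -44583.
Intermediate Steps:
Z(Y) = -⅐ - Y/56 (Z(Y) = -(Y/8 + Y/Y)/7 = -(Y*(⅛) + 1)/7 = -(Y/8 + 1)/7 = -(1 + Y/8)/7 = -⅐ - Y/56)
Z(R) - 1*44583 = (-⅐ - 1/56*(-32)) - 1*44583 = (-⅐ + 4/7) - 44583 = 3/7 - 44583 = -312078/7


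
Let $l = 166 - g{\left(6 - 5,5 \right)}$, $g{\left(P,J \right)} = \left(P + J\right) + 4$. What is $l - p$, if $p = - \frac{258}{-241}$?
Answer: $\frac{37338}{241} \approx 154.93$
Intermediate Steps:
$g{\left(P,J \right)} = 4 + J + P$ ($g{\left(P,J \right)} = \left(J + P\right) + 4 = 4 + J + P$)
$p = \frac{258}{241}$ ($p = \left(-258\right) \left(- \frac{1}{241}\right) = \frac{258}{241} \approx 1.0705$)
$l = 156$ ($l = 166 - \left(4 + 5 + \left(6 - 5\right)\right) = 166 - \left(4 + 5 + 1\right) = 166 - 10 = 156$)
$l - p = 156 - \frac{258}{241} = \frac{37338}{241}$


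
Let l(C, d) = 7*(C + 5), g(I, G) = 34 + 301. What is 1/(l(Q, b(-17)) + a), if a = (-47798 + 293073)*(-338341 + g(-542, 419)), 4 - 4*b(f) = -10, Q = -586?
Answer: -1/82904425717 ≈ -1.2062e-11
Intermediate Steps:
g(I, G) = 335
b(f) = 7/2 (b(f) = 1 - ¼*(-10) = 1 + 5/2 = 7/2)
l(C, d) = 35 + 7*C (l(C, d) = 7*(5 + C) = 35 + 7*C)
a = -82904421650 (a = (-47798 + 293073)*(-338341 + 335) = 245275*(-338006) = -82904421650)
1/(l(Q, b(-17)) + a) = 1/((35 + 7*(-586)) - 82904421650) = 1/((35 - 4102) - 82904421650) = 1/(-4067 - 82904421650) = 1/(-82904425717) = -1/82904425717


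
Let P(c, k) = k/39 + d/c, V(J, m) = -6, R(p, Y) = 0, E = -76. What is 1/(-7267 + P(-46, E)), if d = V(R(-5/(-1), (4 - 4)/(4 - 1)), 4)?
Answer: -897/6520130 ≈ -0.00013757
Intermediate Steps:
d = -6
P(c, k) = -6/c + k/39 (P(c, k) = k/39 - 6/c = -6/c + k/39)
1/(-7267 + P(-46, E)) = 1/(-7267 + (-6/(-46) + (1/39)*(-76))) = 1/(-7267 + (-6*(-1/46) - 76/39)) = 1/(-7267 + (3/23 - 76/39)) = 1/(-7267 - 1631/897) = 1/(-6520130/897) = -897/6520130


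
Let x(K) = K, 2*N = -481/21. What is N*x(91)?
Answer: -6253/6 ≈ -1042.2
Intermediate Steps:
N = -481/42 (N = (-481/21)/2 = (-481*1/21)/2 = (½)*(-481/21) = -481/42 ≈ -11.452)
N*x(91) = -481/42*91 = -6253/6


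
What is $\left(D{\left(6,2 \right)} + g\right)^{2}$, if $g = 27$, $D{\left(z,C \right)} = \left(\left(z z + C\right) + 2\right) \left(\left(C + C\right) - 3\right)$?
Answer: $4489$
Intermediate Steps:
$D{\left(z,C \right)} = \left(-3 + 2 C\right) \left(2 + C + z^{2}\right)$ ($D{\left(z,C \right)} = \left(\left(z^{2} + C\right) + 2\right) \left(2 C - 3\right) = \left(\left(C + z^{2}\right) + 2\right) \left(-3 + 2 C\right) = \left(2 + C + z^{2}\right) \left(-3 + 2 C\right) = \left(-3 + 2 C\right) \left(2 + C + z^{2}\right)$)
$\left(D{\left(6,2 \right)} + g\right)^{2} = \left(\left(-6 + 2 - 3 \cdot 6^{2} + 2 \cdot 2^{2} + 2 \cdot 2 \cdot 6^{2}\right) + 27\right)^{2} = \left(\left(-6 + 2 - 108 + 2 \cdot 4 + 2 \cdot 2 \cdot 36\right) + 27\right)^{2} = \left(\left(-6 + 2 - 108 + 8 + 144\right) + 27\right)^{2} = \left(40 + 27\right)^{2} = 67^{2} = 4489$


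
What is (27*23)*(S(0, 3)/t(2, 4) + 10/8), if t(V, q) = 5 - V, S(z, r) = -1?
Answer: 2277/4 ≈ 569.25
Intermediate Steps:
(27*23)*(S(0, 3)/t(2, 4) + 10/8) = (27*23)*(-1/(5 - 1*2) + 10/8) = 621*(-1/(5 - 2) + 10*(⅛)) = 621*(-1/3 + 5/4) = 621*(-1*⅓ + 5/4) = 621*(-⅓ + 5/4) = 621*(11/12) = 2277/4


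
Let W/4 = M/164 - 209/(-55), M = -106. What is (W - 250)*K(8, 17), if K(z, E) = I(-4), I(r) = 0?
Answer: 0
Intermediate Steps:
K(z, E) = 0
W = 2586/205 (W = 4*(-106/164 - 209/(-55)) = 4*(-106*1/164 - 209*(-1/55)) = 4*(-53/82 + 19/5) = 4*(1293/410) = 2586/205 ≈ 12.615)
(W - 250)*K(8, 17) = (2586/205 - 250)*0 = -48664/205*0 = 0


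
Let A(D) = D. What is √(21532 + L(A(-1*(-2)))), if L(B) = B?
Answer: √21534 ≈ 146.74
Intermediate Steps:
√(21532 + L(A(-1*(-2)))) = √(21532 - 1*(-2)) = √(21532 + 2) = √21534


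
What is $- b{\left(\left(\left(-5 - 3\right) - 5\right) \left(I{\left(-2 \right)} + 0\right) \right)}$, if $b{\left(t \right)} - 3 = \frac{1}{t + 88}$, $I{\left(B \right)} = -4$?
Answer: $- \frac{421}{140} \approx -3.0071$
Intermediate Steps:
$b{\left(t \right)} = 3 + \frac{1}{88 + t}$ ($b{\left(t \right)} = 3 + \frac{1}{t + 88} = 3 + \frac{1}{88 + t}$)
$- b{\left(\left(\left(-5 - 3\right) - 5\right) \left(I{\left(-2 \right)} + 0\right) \right)} = - \frac{265 + 3 \left(\left(-5 - 3\right) - 5\right) \left(-4 + 0\right)}{88 + \left(\left(-5 - 3\right) - 5\right) \left(-4 + 0\right)} = - \frac{265 + 3 \left(-8 - 5\right) \left(-4\right)}{88 + \left(-8 - 5\right) \left(-4\right)} = - \frac{265 + 3 \left(\left(-13\right) \left(-4\right)\right)}{88 - -52} = - \frac{265 + 3 \cdot 52}{88 + 52} = - \frac{265 + 156}{140} = - \frac{421}{140}$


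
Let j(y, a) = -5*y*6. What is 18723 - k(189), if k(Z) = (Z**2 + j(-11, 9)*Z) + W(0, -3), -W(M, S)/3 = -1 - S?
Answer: -79362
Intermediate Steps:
W(M, S) = 3 + 3*S (W(M, S) = -3*(-1 - S) = 3 + 3*S)
j(y, a) = -30*y
k(Z) = -6 + Z**2 + 330*Z (k(Z) = (Z**2 + (-30*(-11))*Z) + (3 + 3*(-3)) = (Z**2 + 330*Z) + (3 - 9) = (Z**2 + 330*Z) - 6 = -6 + Z**2 + 330*Z)
18723 - k(189) = 18723 - (-6 + 189**2 + 330*189) = 18723 - (-6 + 35721 + 62370) = 18723 - 1*98085 = 18723 - 98085 = -79362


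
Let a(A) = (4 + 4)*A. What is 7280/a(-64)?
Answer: -455/32 ≈ -14.219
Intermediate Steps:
a(A) = 8*A
7280/a(-64) = 7280/((8*(-64))) = 7280/(-512) = 7280*(-1/512) = -455/32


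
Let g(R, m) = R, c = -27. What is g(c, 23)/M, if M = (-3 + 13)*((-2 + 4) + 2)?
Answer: -27/40 ≈ -0.67500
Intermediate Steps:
M = 40 (M = 10*(2 + 2) = 10*4 = 40)
g(c, 23)/M = -27/40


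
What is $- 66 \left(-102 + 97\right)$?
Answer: $330$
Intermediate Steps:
$- 66 \left(-102 + 97\right) = \left(-66\right) \left(-5\right) = 330$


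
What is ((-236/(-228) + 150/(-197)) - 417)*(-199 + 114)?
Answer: 397750700/11229 ≈ 35422.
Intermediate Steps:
((-236/(-228) + 150/(-197)) - 417)*(-199 + 114) = ((-236*(-1/228) + 150*(-1/197)) - 417)*(-85) = ((59/57 - 150/197) - 417)*(-85) = (3073/11229 - 417)*(-85) = -4679420/11229*(-85) = 397750700/11229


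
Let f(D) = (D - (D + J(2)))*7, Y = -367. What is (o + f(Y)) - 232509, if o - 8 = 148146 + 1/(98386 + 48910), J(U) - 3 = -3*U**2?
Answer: -12415874431/147296 ≈ -84292.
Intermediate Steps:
J(U) = 3 - 3*U**2
o = 21822491585/147296 (o = 8 + (148146 + 1/(98386 + 48910)) = 8 + (148146 + 1/147296) = 8 + 21821313217/147296 = 21822491585/147296 ≈ 1.4815e+5)
f(D) = 63 (f(D) = (D - (D + (3 - 3*2**2)))*7 = (D - (D + (3 - 3*4)))*7 = (D - (D + (3 - 12)))*7 = (D - (D - 9))*7 = (D - (-9 + D))*7 = (D + (9 - D))*7 = 9*7 = 63)
(o + f(Y)) - 232509 = (21822491585/147296 + 63) - 232509 = 21831771233/147296 - 232509 = -12415874431/147296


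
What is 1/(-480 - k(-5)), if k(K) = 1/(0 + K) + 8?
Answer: -5/2439 ≈ -0.0020500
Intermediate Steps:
k(K) = 8 + 1/K (k(K) = 1/K + 8 = 8 + 1/K)
1/(-480 - k(-5)) = 1/(-480 - (8 + 1/(-5))) = 1/(-480 - (8 - ⅕)) = 1/(-480 - 1*39/5) = 1/(-480 - 39/5) = 1/(-2439/5) = -5/2439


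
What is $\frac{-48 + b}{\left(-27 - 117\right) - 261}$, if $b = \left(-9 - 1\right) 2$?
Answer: $\frac{68}{405} \approx 0.1679$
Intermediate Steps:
$b = -20$ ($b = \left(-10\right) 2 = -20$)
$\frac{-48 + b}{\left(-27 - 117\right) - 261} = \frac{-48 - 20}{\left(-27 - 117\right) - 261} = - \frac{68}{\left(-27 - 117\right) - 261} = - \frac{68}{-144 - 261} = - \frac{68}{-405} = \left(-68\right) \left(- \frac{1}{405}\right) = \frac{68}{405}$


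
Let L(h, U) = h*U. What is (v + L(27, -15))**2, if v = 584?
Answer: 32041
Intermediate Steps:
L(h, U) = U*h
(v + L(27, -15))**2 = (584 - 15*27)**2 = (584 - 405)**2 = 179**2 = 32041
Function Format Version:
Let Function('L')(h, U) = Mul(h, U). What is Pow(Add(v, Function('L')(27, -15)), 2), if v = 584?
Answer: 32041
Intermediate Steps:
Function('L')(h, U) = Mul(U, h)
Pow(Add(v, Function('L')(27, -15)), 2) = Pow(Add(584, Mul(-15, 27)), 2) = Pow(Add(584, -405), 2) = Pow(179, 2) = 32041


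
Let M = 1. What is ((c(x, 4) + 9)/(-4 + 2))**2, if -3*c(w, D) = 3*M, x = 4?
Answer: 16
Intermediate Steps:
c(w, D) = -1
((c(x, 4) + 9)/(-4 + 2))**2 = ((-1 + 9)/(-4 + 2))**2 = (8/(-2))**2 = (8*(-1/2))**2 = (-4)**2 = 16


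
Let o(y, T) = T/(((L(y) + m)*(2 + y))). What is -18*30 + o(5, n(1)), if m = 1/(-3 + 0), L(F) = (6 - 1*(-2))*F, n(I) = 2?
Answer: -449814/833 ≈ -539.99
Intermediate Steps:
L(F) = 8*F (L(F) = (6 + 2)*F = 8*F)
m = -⅓ (m = 1/(-3) = -⅓ ≈ -0.33333)
o(y, T) = T/((2 + y)*(-⅓ + 8*y)) (o(y, T) = T/(((8*y - ⅓)*(2 + y))) = T/(((-⅓ + 8*y)*(2 + y))) = T/(((2 + y)*(-⅓ + 8*y))) = T*(1/((2 + y)*(-⅓ + 8*y))) = T/((2 + y)*(-⅓ + 8*y)))
-18*30 + o(5, n(1)) = -18*30 + 3*2/(-2 + 24*5² + 47*5) = -540 + 3*2/(-2 + 24*25 + 235) = -540 + 3*2/(-2 + 600 + 235) = -540 + 3*2/833 = -540 + 3*2*(1/833) = -540 + 6/833 = -449814/833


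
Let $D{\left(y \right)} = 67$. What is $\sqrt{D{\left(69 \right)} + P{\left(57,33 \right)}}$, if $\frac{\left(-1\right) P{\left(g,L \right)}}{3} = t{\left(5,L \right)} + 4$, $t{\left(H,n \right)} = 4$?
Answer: $\sqrt{43} \approx 6.5574$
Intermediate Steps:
$P{\left(g,L \right)} = -24$ ($P{\left(g,L \right)} = - 3 \left(4 + 4\right) = \left(-3\right) 8 = -24$)
$\sqrt{D{\left(69 \right)} + P{\left(57,33 \right)}} = \sqrt{67 - 24} = \sqrt{43}$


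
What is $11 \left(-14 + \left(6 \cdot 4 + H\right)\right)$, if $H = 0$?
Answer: $110$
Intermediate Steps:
$11 \left(-14 + \left(6 \cdot 4 + H\right)\right) = 11 \left(-14 + \left(6 \cdot 4 + 0\right)\right) = 11 \left(-14 + \left(24 + 0\right)\right) = 11 \left(-14 + 24\right) = 11 \cdot 10 = 110$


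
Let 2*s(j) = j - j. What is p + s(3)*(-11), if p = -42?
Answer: -42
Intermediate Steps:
s(j) = 0 (s(j) = (j - j)/2 = (1/2)*0 = 0)
p + s(3)*(-11) = -42 + 0*(-11) = -42 + 0 = -42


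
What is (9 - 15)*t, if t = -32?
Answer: 192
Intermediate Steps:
(9 - 15)*t = (9 - 15)*(-32) = -6*(-32) = 192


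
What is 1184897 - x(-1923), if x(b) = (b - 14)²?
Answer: -2567072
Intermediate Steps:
x(b) = (-14 + b)²
1184897 - x(-1923) = 1184897 - (-14 - 1923)² = 1184897 - 1*(-1937)² = 1184897 - 1*3751969 = 1184897 - 3751969 = -2567072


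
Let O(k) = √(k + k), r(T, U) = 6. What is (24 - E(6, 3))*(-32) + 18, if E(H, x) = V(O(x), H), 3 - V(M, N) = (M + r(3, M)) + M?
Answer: -846 - 64*√6 ≈ -1002.8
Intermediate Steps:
O(k) = √2*√k (O(k) = √(2*k) = √2*√k)
V(M, N) = -3 - 2*M (V(M, N) = 3 - ((M + 6) + M) = 3 - ((6 + M) + M) = 3 - (6 + 2*M) = 3 + (-6 - 2*M) = -3 - 2*M)
E(H, x) = -3 - 2*√2*√x
(24 - E(6, 3))*(-32) + 18 = (24 - (-3 - 2*√2*√3))*(-32) + 18 = (24 - (-3 - 2*√6))*(-32) + 18 = (24 + (3 + 2*√6))*(-32) + 18 = (27 + 2*√6)*(-32) + 18 = (-864 - 64*√6) + 18 = -846 - 64*√6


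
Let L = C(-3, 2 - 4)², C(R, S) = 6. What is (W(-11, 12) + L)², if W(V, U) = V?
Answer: 625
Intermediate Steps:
L = 36 (L = 6² = 36)
(W(-11, 12) + L)² = (-11 + 36)² = 25² = 625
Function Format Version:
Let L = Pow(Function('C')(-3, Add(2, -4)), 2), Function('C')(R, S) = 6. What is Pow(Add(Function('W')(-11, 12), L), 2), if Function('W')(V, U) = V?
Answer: 625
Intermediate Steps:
L = 36 (L = Pow(6, 2) = 36)
Pow(Add(Function('W')(-11, 12), L), 2) = Pow(Add(-11, 36), 2) = Pow(25, 2) = 625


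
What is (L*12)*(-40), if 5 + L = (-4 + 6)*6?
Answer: -3360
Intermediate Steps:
L = 7 (L = -5 + (-4 + 6)*6 = -5 + 2*6 = -5 + 12 = 7)
(L*12)*(-40) = (7*12)*(-40) = 84*(-40) = -3360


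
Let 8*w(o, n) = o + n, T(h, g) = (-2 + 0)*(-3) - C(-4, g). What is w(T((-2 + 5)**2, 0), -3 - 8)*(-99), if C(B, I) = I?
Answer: 495/8 ≈ 61.875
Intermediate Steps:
T(h, g) = 6 - g (T(h, g) = (-2 + 0)*(-3) - g = -2*(-3) - g = 6 - g)
w(o, n) = n/8 + o/8 (w(o, n) = (o + n)/8 = (n + o)/8 = n/8 + o/8)
w(T((-2 + 5)**2, 0), -3 - 8)*(-99) = ((-3 - 8)/8 + (6 - 1*0)/8)*(-99) = ((1/8)*(-11) + (6 + 0)/8)*(-99) = (-11/8 + (1/8)*6)*(-99) = (-11/8 + 3/4)*(-99) = -5/8*(-99) = 495/8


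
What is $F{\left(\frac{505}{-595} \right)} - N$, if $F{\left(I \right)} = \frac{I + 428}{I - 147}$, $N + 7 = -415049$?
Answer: $\frac{7302444433}{17594} \approx 4.1505 \cdot 10^{5}$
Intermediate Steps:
$N = -415056$ ($N = -7 - 415049 = -415056$)
$F{\left(I \right)} = \frac{428 + I}{-147 + I}$
$F{\left(\frac{505}{-595} \right)} - N = \frac{428 + \frac{505}{-595}}{-147 + \frac{505}{-595}} - -415056 = \frac{428 + 505 \left(- \frac{1}{595}\right)}{-147 + 505 \left(- \frac{1}{595}\right)} + 415056 = \frac{428 - \frac{101}{119}}{-147 - \frac{101}{119}} + 415056 = \frac{1}{- \frac{17594}{119}} \cdot \frac{50831}{119} + 415056 = \left(- \frac{119}{17594}\right) \frac{50831}{119} + 415056 = - \frac{50831}{17594} + 415056 = \frac{7302444433}{17594}$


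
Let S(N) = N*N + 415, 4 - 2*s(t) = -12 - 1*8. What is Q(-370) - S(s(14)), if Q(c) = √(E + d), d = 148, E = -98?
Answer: -559 + 5*√2 ≈ -551.93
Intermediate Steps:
s(t) = 12 (s(t) = 2 - (-12 - 1*8)/2 = 2 - (-12 - 8)/2 = 2 - ½*(-20) = 2 + 10 = 12)
Q(c) = 5*√2 (Q(c) = √(-98 + 148) = √50 = 5*√2)
S(N) = 415 + N² (S(N) = N² + 415 = 415 + N²)
Q(-370) - S(s(14)) = 5*√2 - (415 + 12²) = 5*√2 - (415 + 144) = 5*√2 - 1*559 = 5*√2 - 559 = -559 + 5*√2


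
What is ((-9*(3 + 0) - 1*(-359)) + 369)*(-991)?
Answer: -694691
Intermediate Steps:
((-9*(3 + 0) - 1*(-359)) + 369)*(-991) = ((-9*3 + 359) + 369)*(-991) = ((-27 + 359) + 369)*(-991) = (332 + 369)*(-991) = 701*(-991) = -694691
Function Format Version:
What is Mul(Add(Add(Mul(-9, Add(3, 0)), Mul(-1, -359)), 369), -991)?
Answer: -694691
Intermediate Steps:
Mul(Add(Add(Mul(-9, Add(3, 0)), Mul(-1, -359)), 369), -991) = Mul(Add(Add(Mul(-9, 3), 359), 369), -991) = Mul(Add(Add(-27, 359), 369), -991) = Mul(Add(332, 369), -991) = Mul(701, -991) = -694691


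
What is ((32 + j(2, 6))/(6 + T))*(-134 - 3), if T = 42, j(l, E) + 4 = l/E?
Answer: -11645/144 ≈ -80.868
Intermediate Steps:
j(l, E) = -4 + l/E
((32 + j(2, 6))/(6 + T))*(-134 - 3) = ((32 + (-4 + 2/6))/(6 + 42))*(-134 - 3) = ((32 + (-4 + 2*(1/6)))/48)*(-137) = ((32 + (-4 + 1/3))*(1/48))*(-137) = ((32 - 11/3)*(1/48))*(-137) = ((85/3)*(1/48))*(-137) = (85/144)*(-137) = -11645/144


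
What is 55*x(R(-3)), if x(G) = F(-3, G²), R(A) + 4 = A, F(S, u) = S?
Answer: -165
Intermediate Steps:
R(A) = -4 + A
x(G) = -3
55*x(R(-3)) = 55*(-3) = -165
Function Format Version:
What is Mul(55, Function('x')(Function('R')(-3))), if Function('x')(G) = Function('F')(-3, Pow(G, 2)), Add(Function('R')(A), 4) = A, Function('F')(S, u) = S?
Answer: -165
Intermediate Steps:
Function('R')(A) = Add(-4, A)
Function('x')(G) = -3
Mul(55, Function('x')(Function('R')(-3))) = Mul(55, -3) = -165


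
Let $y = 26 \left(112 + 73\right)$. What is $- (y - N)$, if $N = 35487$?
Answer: $30677$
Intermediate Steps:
$y = 4810$ ($y = 26 \cdot 185 = 4810$)
$- (y - N) = - (4810 - 35487) = \left(-1\right) \left(-30677\right) = 30677$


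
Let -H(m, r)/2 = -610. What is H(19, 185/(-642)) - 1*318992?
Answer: -317772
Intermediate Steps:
H(m, r) = 1220 (H(m, r) = -2*(-610) = 1220)
H(19, 185/(-642)) - 1*318992 = 1220 - 1*318992 = 1220 - 318992 = -317772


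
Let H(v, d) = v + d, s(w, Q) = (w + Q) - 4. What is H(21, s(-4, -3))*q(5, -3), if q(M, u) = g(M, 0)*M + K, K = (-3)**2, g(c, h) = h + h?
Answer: 90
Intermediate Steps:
s(w, Q) = -4 + Q + w (s(w, Q) = (Q + w) - 4 = -4 + Q + w)
H(v, d) = d + v
g(c, h) = 2*h
K = 9
q(M, u) = 9 (q(M, u) = (2*0)*M + 9 = 0*M + 9 = 0 + 9 = 9)
H(21, s(-4, -3))*q(5, -3) = ((-4 - 3 - 4) + 21)*9 = (-11 + 21)*9 = 10*9 = 90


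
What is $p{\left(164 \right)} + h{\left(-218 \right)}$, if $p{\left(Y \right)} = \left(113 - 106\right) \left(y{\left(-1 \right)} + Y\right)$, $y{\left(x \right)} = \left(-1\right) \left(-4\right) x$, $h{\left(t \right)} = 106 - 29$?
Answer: $1197$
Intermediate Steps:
$h{\left(t \right)} = 77$
$y{\left(x \right)} = 4 x$
$p{\left(Y \right)} = -28 + 7 Y$ ($p{\left(Y \right)} = \left(113 - 106\right) \left(4 \left(-1\right) + Y\right) = 7 \left(-4 + Y\right) = -28 + 7 Y$)
$p{\left(164 \right)} + h{\left(-218 \right)} = \left(-28 + 7 \cdot 164\right) + 77 = \left(-28 + 1148\right) + 77 = 1120 + 77 = 1197$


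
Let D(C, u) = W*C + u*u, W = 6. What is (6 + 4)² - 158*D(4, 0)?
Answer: -3692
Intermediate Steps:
D(C, u) = u² + 6*C (D(C, u) = 6*C + u*u = 6*C + u² = u² + 6*C)
(6 + 4)² - 158*D(4, 0) = (6 + 4)² - 158*(0² + 6*4) = 10² - 158*(0 + 24) = 100 - 158*24 = 100 - 3792 = -3692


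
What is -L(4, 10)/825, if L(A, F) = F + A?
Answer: -14/825 ≈ -0.016970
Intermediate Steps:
L(A, F) = A + F
-L(4, 10)/825 = -(4 + 10)/825 = -14/825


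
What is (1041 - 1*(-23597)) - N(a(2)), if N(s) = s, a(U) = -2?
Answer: 24640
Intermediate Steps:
(1041 - 1*(-23597)) - N(a(2)) = (1041 - 1*(-23597)) - 1*(-2) = (1041 + 23597) + 2 = 24638 + 2 = 24640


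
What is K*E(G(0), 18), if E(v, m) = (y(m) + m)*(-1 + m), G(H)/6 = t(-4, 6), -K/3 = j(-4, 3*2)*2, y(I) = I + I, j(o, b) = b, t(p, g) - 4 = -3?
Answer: -33048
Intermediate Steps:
t(p, g) = 1 (t(p, g) = 4 - 3 = 1)
y(I) = 2*I
K = -36 (K = -3*3*2*2 = -18*2 = -3*12 = -36)
G(H) = 6 (G(H) = 6*1 = 6)
E(v, m) = 3*m*(-1 + m) (E(v, m) = (2*m + m)*(-1 + m) = (3*m)*(-1 + m) = 3*m*(-1 + m))
K*E(G(0), 18) = -108*18*(-1 + 18) = -108*18*17 = -36*918 = -33048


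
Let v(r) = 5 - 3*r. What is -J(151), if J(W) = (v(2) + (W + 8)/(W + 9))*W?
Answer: 151/160 ≈ 0.94375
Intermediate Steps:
J(W) = W*(-1 + (8 + W)/(9 + W)) (J(W) = ((5 - 3*2) + (W + 8)/(W + 9))*W = ((5 - 6) + (8 + W)/(9 + W))*W = (-1 + (8 + W)/(9 + W))*W = W*(-1 + (8 + W)/(9 + W)))
-J(151) = -(-1)*151/(9 + 151) = -(-1)*151/160 = -1*(-151/160) = 151/160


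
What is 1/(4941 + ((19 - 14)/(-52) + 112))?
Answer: 52/262751 ≈ 0.00019791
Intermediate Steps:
1/(4941 + ((19 - 14)/(-52) + 112)) = 1/(4941 + (-1/52*5 + 112)) = 1/(4941 + (-5/52 + 112)) = 1/(4941 + 5819/52) = 1/(262751/52) = 52/262751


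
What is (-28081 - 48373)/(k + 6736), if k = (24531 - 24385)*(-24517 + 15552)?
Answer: 5461/93011 ≈ 0.058713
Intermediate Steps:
k = -1308890 (k = 146*(-8965) = -1308890)
(-28081 - 48373)/(k + 6736) = (-28081 - 48373)/(-1308890 + 6736) = -76454/(-1302154) = -76454*(-1/1302154) = 5461/93011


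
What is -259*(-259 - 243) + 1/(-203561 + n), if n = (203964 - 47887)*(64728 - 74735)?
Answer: 203096710189799/1562066100 ≈ 1.3002e+5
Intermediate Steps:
n = -1561862539 (n = 156077*(-10007) = -1561862539)
-259*(-259 - 243) + 1/(-203561 + n) = -259*(-259 - 243) + 1/(-203561 - 1561862539) = -259*(-502) + 1/(-1562066100) = 130018 - 1/1562066100 = 203096710189799/1562066100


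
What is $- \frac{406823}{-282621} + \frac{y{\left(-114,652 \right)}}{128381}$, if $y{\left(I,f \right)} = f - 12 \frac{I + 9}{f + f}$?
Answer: $\frac{17086600685945}{11828312311926} \approx 1.4446$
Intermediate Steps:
$y{\left(I,f \right)} = f - \frac{6 \left(9 + I\right)}{f}$ ($y{\left(I,f \right)} = f - 12 \frac{9 + I}{2 f} = f - \frac{6 \left(9 + I\right)}{f}$)
$- \frac{406823}{-282621} + \frac{y{\left(-114,652 \right)}}{128381} = - \frac{406823}{-282621} + \frac{\frac{1}{652} \left(-54 + 652^{2} - -684\right)}{128381} = \left(-406823\right) \left(- \frac{1}{282621}\right) + \frac{-54 + 425104 + 684}{652} \cdot \frac{1}{128381} = \frac{406823}{282621} + \frac{1}{652} \cdot 425734 \cdot \frac{1}{128381} = \frac{406823}{282621} + \frac{212867}{326} \cdot \frac{1}{128381} = \frac{406823}{282621} + \frac{212867}{41852206} = \frac{17086600685945}{11828312311926}$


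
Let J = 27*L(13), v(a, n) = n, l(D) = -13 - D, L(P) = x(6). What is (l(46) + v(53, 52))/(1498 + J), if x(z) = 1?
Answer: -7/1525 ≈ -0.0045902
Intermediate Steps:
L(P) = 1
J = 27 (J = 27*1 = 27)
(l(46) + v(53, 52))/(1498 + J) = ((-13 - 1*46) + 52)/(1498 + 27) = ((-13 - 46) + 52)/1525 = (-59 + 52)*(1/1525) = -7*1/1525 = -7/1525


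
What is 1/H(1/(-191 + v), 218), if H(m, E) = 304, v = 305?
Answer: 1/304 ≈ 0.0032895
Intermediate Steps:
1/H(1/(-191 + v), 218) = 1/304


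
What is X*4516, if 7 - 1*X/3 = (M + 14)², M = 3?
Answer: -3820536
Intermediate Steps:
X = -846 (X = 21 - 3*(3 + 14)² = 21 - 3*17² = 21 - 3*289 = 21 - 867 = -846)
X*4516 = -846*4516 = -3820536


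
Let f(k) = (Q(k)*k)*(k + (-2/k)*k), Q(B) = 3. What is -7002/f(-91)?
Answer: -778/2821 ≈ -0.27579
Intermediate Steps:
f(k) = 3*k*(-2 + k) (f(k) = (3*k)*(k + (-2/k)*k) = (3*k)*(k - 2) = (3*k)*(-2 + k) = 3*k*(-2 + k))
-7002/f(-91) = -7002*(-1/(273*(-2 - 91))) = -7002/(3*(-91)*(-93)) = -7002/25389 = -7002*1/25389 = -778/2821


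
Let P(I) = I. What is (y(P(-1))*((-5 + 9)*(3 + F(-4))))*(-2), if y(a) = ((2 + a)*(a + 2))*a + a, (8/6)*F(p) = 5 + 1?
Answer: 120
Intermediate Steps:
F(p) = 9/2 (F(p) = 3*(5 + 1)/4 = (¾)*6 = 9/2)
y(a) = a + a*(2 + a)² (y(a) = ((2 + a)*(2 + a))*a + a = (2 + a)²*a + a = a*(2 + a)² + a = a + a*(2 + a)²)
(y(P(-1))*((-5 + 9)*(3 + F(-4))))*(-2) = ((-(1 + (2 - 1)²))*((-5 + 9)*(3 + 9/2)))*(-2) = ((-(1 + 1²))*(4*(15/2)))*(-2) = (-(1 + 1)*30)*(-2) = (-1*2*30)*(-2) = -2*30*(-2) = -60*(-2) = 120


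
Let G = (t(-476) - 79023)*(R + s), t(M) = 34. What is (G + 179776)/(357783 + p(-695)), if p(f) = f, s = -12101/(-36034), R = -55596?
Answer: 158247840249591/12867308992 ≈ 12298.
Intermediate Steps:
s = 12101/36034 (s = -12101*(-1/36034) = 12101/36034 ≈ 0.33582)
G = 158241362201207/36034 (G = (34 - 79023)*(-55596 + 12101/36034) = -78989*(-2003334163/36034) = 158241362201207/36034 ≈ 4.3914e+9)
(G + 179776)/(357783 + p(-695)) = (158241362201207/36034 + 179776)/(357783 - 695) = (158247840249591/36034)/357088 = (158247840249591/36034)*(1/357088) = 158247840249591/12867308992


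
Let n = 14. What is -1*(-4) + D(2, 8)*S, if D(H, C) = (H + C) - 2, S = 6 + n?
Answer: 164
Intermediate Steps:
S = 20 (S = 6 + 14 = 20)
D(H, C) = -2 + C + H (D(H, C) = (C + H) - 2 = -2 + C + H)
-1*(-4) + D(2, 8)*S = -1*(-4) + (-2 + 8 + 2)*20 = 4 + 8*20 = 4 + 160 = 164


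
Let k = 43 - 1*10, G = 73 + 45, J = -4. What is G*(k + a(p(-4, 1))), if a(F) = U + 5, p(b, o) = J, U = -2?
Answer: 4248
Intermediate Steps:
G = 118
p(b, o) = -4
k = 33 (k = 43 - 10 = 33)
a(F) = 3 (a(F) = -2 + 5 = 3)
G*(k + a(p(-4, 1))) = 118*(33 + 3) = 118*36 = 4248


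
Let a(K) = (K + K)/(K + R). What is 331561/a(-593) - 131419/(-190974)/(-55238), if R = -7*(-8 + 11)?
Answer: 1073776775771687857/6255569934516 ≈ 1.7165e+5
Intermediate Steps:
R = -21 (R = -7*3 = -21)
a(K) = 2*K/(-21 + K) (a(K) = (K + K)/(K - 21) = (2*K)/(-21 + K) = 2*K/(-21 + K))
331561/a(-593) - 131419/(-190974)/(-55238) = 331561/((2*(-593)/(-21 - 593))) - 131419/(-190974)/(-55238) = 331561/((2*(-593)/(-614))) - 131419*(-1/190974)*(-1/55238) = 331561/((2*(-593)*(-1/614))) + (131419/190974)*(-1/55238) = 331561/(593/307) - 131419/10549021812 = 331561*(307/593) - 131419/10549021812 = 101789227/593 - 131419/10549021812 = 1073776775771687857/6255569934516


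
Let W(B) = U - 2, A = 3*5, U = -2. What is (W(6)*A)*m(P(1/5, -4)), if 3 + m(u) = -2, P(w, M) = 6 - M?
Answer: 300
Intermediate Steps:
A = 15
m(u) = -5 (m(u) = -3 - 2 = -5)
W(B) = -4 (W(B) = -2 - 2 = -4)
(W(6)*A)*m(P(1/5, -4)) = -4*15*(-5) = -60*(-5) = 300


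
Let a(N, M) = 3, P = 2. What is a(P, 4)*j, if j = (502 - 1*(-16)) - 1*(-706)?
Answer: 3672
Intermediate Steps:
j = 1224 (j = (502 + 16) + 706 = 518 + 706 = 1224)
a(P, 4)*j = 3*1224 = 3672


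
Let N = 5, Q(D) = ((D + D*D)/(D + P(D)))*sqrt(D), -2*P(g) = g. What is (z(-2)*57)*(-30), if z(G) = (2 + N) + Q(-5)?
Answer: -11970 + 13680*I*sqrt(5) ≈ -11970.0 + 30589.0*I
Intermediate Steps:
P(g) = -g/2
Q(D) = 2*(D + D**2)/sqrt(D) (Q(D) = ((D + D*D)/(D - D/2))*sqrt(D) = ((D + D**2)/((D/2)))*sqrt(D) = ((D + D**2)*(2/D))*sqrt(D) = (2*(D + D**2)/D)*sqrt(D) = 2*(D + D**2)/sqrt(D))
z(G) = 7 - 8*I*sqrt(5) (z(G) = (2 + 5) + 2*sqrt(-5)*(1 - 5) = 7 + 2*(I*sqrt(5))*(-4) = 7 - 8*I*sqrt(5))
(z(-2)*57)*(-30) = ((7 - 8*I*sqrt(5))*57)*(-30) = (399 - 456*I*sqrt(5))*(-30) = -11970 + 13680*I*sqrt(5)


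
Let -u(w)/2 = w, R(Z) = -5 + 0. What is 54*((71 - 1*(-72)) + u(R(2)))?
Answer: 8262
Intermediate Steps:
R(Z) = -5
u(w) = -2*w
54*((71 - 1*(-72)) + u(R(2))) = 54*((71 - 1*(-72)) - 2*(-5)) = 54*((71 + 72) + 10) = 54*(143 + 10) = 54*153 = 8262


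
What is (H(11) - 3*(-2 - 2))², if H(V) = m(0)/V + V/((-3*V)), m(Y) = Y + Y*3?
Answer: 1225/9 ≈ 136.11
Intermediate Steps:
m(Y) = 4*Y (m(Y) = Y + 3*Y = 4*Y)
H(V) = -⅓ (H(V) = (4*0)/V + V/((-3*V)) = 0/V + V*(-1/(3*V)) = 0 - ⅓ = -⅓)
(H(11) - 3*(-2 - 2))² = (-⅓ - 3*(-2 - 2))² = (-⅓ - 3*(-4))² = (-⅓ + 12)² = (35/3)² = 1225/9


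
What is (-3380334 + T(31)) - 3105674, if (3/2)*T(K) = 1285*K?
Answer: -19378354/3 ≈ -6.4594e+6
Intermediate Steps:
T(K) = 2570*K/3 (T(K) = 2*(1285*K)/3 = 2570*K/3)
(-3380334 + T(31)) - 3105674 = (-3380334 + (2570/3)*31) - 3105674 = (-3380334 + 79670/3) - 3105674 = -10061332/3 - 3105674 = -19378354/3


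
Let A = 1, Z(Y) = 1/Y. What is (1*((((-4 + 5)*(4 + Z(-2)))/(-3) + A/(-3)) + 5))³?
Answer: 343/8 ≈ 42.875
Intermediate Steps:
(1*((((-4 + 5)*(4 + Z(-2)))/(-3) + A/(-3)) + 5))³ = (1*((((-4 + 5)*(4 + 1/(-2)))/(-3) + 1/(-3)) + 5))³ = (1*(((1*(4 - ½))*(-⅓) + 1*(-⅓)) + 5))³ = (1*(((1*(7/2))*(-⅓) - ⅓) + 5))³ = (1*(((7/2)*(-⅓) - ⅓) + 5))³ = (1*((-7/6 - ⅓) + 5))³ = (1*(-3/2 + 5))³ = (1*(7/2))³ = (7/2)³ = 343/8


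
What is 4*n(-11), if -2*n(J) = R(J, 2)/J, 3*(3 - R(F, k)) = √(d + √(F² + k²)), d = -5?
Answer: 6/11 - 2*√(-5 + 5*√5)/33 ≈ 0.39479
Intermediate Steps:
R(F, k) = 3 - √(-5 + √(F² + k²))/3
n(J) = -(3 - √(-5 + √(4 + J²))/3)/(2*J) (n(J) = -(3 - √(-5 + √(J² + 2²))/3)/(2*J) = -(3 - √(-5 + √(J² + 4))/3)/(2*J) = -(3 - √(-5 + √(4 + J²))/3)/(2*J))
4*n(-11) = 4*((⅙)*(-9 + √(-5 + √(4 + (-11)²)))/(-11)) = 4*((⅙)*(-1/11)*(-9 + √(-5 + √(4 + 121)))) = 4*((⅙)*(-1/11)*(-9 + √(-5 + √125))) = 4*((⅙)*(-1/11)*(-9 + √(-5 + 5*√5))) = 4*(3/22 - √(-5 + 5*√5)/66) = 6/11 - 2*√(-5 + 5*√5)/33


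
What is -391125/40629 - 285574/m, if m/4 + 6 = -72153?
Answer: -16881694909/1954498674 ≈ -8.6374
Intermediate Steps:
m = -288636 (m = -24 + 4*(-72153) = -24 - 288612 = -288636)
-391125/40629 - 285574/m = -391125/40629 - 285574/(-288636) = -391125*1/40629 - 285574*(-1/288636) = -130375/13543 + 142787/144318 = -16881694909/1954498674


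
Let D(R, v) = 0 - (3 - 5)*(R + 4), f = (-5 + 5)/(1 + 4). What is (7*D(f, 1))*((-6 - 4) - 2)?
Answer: -672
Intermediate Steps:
f = 0 (f = 0/5 = 0*(1/5) = 0)
D(R, v) = 8 + 2*R (D(R, v) = 0 - (-2)*(4 + R) = 0 - (-8 - 2*R) = 0 + (8 + 2*R) = 8 + 2*R)
(7*D(f, 1))*((-6 - 4) - 2) = (7*(8 + 2*0))*((-6 - 4) - 2) = (7*(8 + 0))*(-10 - 2) = (7*8)*(-12) = 56*(-12) = -672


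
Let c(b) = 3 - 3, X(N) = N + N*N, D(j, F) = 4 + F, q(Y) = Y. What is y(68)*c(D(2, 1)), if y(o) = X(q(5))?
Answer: 0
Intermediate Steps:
X(N) = N + N²
c(b) = 0
y(o) = 30 (y(o) = 5*(1 + 5) = 5*6 = 30)
y(68)*c(D(2, 1)) = 30*0 = 0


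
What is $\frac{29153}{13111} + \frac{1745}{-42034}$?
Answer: $\frac{1202538507}{551107774} \approx 2.182$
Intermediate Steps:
$\frac{29153}{13111} + \frac{1745}{-42034} = 29153 \cdot \frac{1}{13111} + 1745 \left(- \frac{1}{42034}\right) = \frac{29153}{13111} - \frac{1745}{42034} = \frac{1202538507}{551107774}$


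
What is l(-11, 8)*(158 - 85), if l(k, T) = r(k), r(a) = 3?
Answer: 219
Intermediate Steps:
l(k, T) = 3
l(-11, 8)*(158 - 85) = 3*(158 - 85) = 3*73 = 219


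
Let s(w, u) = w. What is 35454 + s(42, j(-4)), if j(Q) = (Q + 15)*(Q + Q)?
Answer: 35496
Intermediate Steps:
j(Q) = 2*Q*(15 + Q) (j(Q) = (15 + Q)*(2*Q) = 2*Q*(15 + Q))
35454 + s(42, j(-4)) = 35454 + 42 = 35496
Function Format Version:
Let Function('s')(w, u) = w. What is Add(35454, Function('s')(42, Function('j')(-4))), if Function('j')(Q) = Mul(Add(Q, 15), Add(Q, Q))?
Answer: 35496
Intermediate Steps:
Function('j')(Q) = Mul(2, Q, Add(15, Q)) (Function('j')(Q) = Mul(Add(15, Q), Mul(2, Q)) = Mul(2, Q, Add(15, Q)))
Add(35454, Function('s')(42, Function('j')(-4))) = Add(35454, 42) = 35496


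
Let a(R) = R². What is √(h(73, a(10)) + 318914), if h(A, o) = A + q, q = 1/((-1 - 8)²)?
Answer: 2*√6459487/9 ≈ 564.79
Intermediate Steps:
q = 1/81 (q = 1/((-9)²) = 1/81 ≈ 0.012346)
h(A, o) = 1/81 + A (h(A, o) = A + 1/81 = 1/81 + A)
√(h(73, a(10)) + 318914) = √((1/81 + 73) + 318914) = √(5914/81 + 318914) = √(25837948/81) = 2*√6459487/9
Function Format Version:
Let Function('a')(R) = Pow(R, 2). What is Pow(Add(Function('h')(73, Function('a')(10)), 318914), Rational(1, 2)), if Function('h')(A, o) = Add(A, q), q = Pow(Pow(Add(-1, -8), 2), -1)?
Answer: Mul(Rational(2, 9), Pow(6459487, Rational(1, 2))) ≈ 564.79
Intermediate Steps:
q = Rational(1, 81) (q = Pow(Pow(-9, 2), -1) = Pow(81, -1) = Rational(1, 81) ≈ 0.012346)
Function('h')(A, o) = Add(Rational(1, 81), A) (Function('h')(A, o) = Add(A, Rational(1, 81)) = Add(Rational(1, 81), A))
Pow(Add(Function('h')(73, Function('a')(10)), 318914), Rational(1, 2)) = Pow(Add(Add(Rational(1, 81), 73), 318914), Rational(1, 2)) = Pow(Add(Rational(5914, 81), 318914), Rational(1, 2)) = Pow(Rational(25837948, 81), Rational(1, 2)) = Mul(Rational(2, 9), Pow(6459487, Rational(1, 2)))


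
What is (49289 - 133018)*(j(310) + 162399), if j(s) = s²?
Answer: -21643862771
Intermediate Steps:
(49289 - 133018)*(j(310) + 162399) = (49289 - 133018)*(310² + 162399) = -83729*(96100 + 162399) = -83729*258499 = -21643862771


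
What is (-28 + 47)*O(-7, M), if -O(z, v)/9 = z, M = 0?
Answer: 1197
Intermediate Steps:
O(z, v) = -9*z
(-28 + 47)*O(-7, M) = (-28 + 47)*(-9*(-7)) = 19*63 = 1197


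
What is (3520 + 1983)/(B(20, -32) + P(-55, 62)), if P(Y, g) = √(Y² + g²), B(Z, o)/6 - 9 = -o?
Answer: 1353738/53647 - 5503*√6869/53647 ≈ 16.733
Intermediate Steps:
B(Z, o) = 54 - 6*o (B(Z, o) = 54 + 6*(-o) = 54 - 6*o)
(3520 + 1983)/(B(20, -32) + P(-55, 62)) = (3520 + 1983)/((54 - 6*(-32)) + √((-55)² + 62²)) = 5503/((54 + 192) + √(3025 + 3844)) = 5503/(246 + √6869)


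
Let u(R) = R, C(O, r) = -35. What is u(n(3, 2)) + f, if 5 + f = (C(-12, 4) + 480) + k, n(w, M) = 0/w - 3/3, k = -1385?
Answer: -946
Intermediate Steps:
n(w, M) = -1 (n(w, M) = 0 - 3*⅓ = 0 - 1 = -1)
f = -945 (f = -5 + ((-35 + 480) - 1385) = -5 + (445 - 1385) = -5 - 940 = -945)
u(n(3, 2)) + f = -1 - 945 = -946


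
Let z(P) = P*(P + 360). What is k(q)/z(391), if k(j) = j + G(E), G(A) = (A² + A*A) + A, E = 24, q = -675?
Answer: 501/293641 ≈ 0.0017062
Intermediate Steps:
z(P) = P*(360 + P)
G(A) = A + 2*A² (G(A) = (A² + A²) + A = 2*A² + A = A + 2*A²)
k(j) = 1176 + j (k(j) = j + 24*(1 + 2*24) = j + 24*(1 + 48) = j + 24*49 = j + 1176 = 1176 + j)
k(q)/z(391) = (1176 - 675)/((391*(360 + 391))) = 501/((391*751)) = 501/293641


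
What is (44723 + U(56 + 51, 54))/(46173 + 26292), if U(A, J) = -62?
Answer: 14887/24155 ≈ 0.61631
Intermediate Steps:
(44723 + U(56 + 51, 54))/(46173 + 26292) = (44723 - 62)/(46173 + 26292) = 44661/72465 = 44661*(1/72465) = 14887/24155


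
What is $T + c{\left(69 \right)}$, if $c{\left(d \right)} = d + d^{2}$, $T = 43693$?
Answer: $48523$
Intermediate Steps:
$T + c{\left(69 \right)} = 43693 + 69 \left(1 + 69\right) = 43693 + 69 \cdot 70 = 43693 + 4830 = 48523$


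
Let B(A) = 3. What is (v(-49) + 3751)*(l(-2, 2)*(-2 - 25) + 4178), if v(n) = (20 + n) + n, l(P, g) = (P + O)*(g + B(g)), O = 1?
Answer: 15841649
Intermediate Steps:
l(P, g) = (1 + P)*(3 + g) (l(P, g) = (P + 1)*(g + 3) = (1 + P)*(3 + g))
v(n) = 20 + 2*n
(v(-49) + 3751)*(l(-2, 2)*(-2 - 25) + 4178) = ((20 + 2*(-49)) + 3751)*((3 + 2 + 3*(-2) - 2*2)*(-2 - 25) + 4178) = ((20 - 98) + 3751)*((3 + 2 - 6 - 4)*(-27) + 4178) = (-78 + 3751)*(-5*(-27) + 4178) = 3673*(135 + 4178) = 3673*4313 = 15841649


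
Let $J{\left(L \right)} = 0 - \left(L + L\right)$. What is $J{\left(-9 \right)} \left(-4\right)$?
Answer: $-72$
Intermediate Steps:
$J{\left(L \right)} = - 2 L$ ($J{\left(L \right)} = 0 - 2 L = - 2 L$)
$J{\left(-9 \right)} \left(-4\right) = \left(-2\right) \left(-9\right) \left(-4\right) = 18 \left(-4\right) = -72$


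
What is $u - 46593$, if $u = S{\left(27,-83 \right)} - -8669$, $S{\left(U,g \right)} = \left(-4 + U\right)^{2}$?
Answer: $-37395$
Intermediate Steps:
$u = 9198$ ($u = \left(-4 + 27\right)^{2} - -8669 = 23^{2} + 8669 = 529 + 8669 = 9198$)
$u - 46593 = 9198 - 46593 = -37395$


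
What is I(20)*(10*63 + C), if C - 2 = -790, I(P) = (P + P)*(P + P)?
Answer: -252800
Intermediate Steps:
I(P) = 4*P² (I(P) = (2*P)*(2*P) = 4*P²)
C = -788 (C = 2 - 790 = -788)
I(20)*(10*63 + C) = (4*20²)*(10*63 - 788) = (4*400)*(630 - 788) = 1600*(-158) = -252800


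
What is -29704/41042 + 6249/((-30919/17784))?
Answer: -2281003413524/634488799 ≈ -3595.0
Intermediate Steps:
-29704/41042 + 6249/((-30919/17784)) = -29704*1/41042 + 6249/((-30919*1/17784)) = -14852/20521 + 6249/(-30919/17784) = -14852/20521 + 6249*(-17784/30919) = -14852/20521 - 111132216/30919 = -2281003413524/634488799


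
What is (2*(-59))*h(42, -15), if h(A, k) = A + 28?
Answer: -8260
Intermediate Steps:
h(A, k) = 28 + A
(2*(-59))*h(42, -15) = (2*(-59))*(28 + 42) = -118*70 = -8260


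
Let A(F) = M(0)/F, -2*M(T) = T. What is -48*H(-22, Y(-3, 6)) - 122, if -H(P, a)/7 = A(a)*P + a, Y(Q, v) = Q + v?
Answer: 886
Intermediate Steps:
M(T) = -T/2
A(F) = 0 (A(F) = (-½*0)/F = 0/F = 0)
H(P, a) = -7*a (H(P, a) = -7*(0*P + a) = -7*(0 + a) = -7*a)
-48*H(-22, Y(-3, 6)) - 122 = -(-336)*(-3 + 6) - 122 = -(-336)*3 - 122 = -48*(-21) - 122 = 1008 - 122 = 886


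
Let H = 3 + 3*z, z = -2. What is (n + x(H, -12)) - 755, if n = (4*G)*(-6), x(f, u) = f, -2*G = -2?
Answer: -782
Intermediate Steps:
H = -3 (H = 3 + 3*(-2) = 3 - 6 = -3)
G = 1 (G = -½*(-2) = 1)
n = -24 (n = (4*1)*(-6) = 4*(-6) = -24)
(n + x(H, -12)) - 755 = (-24 - 3) - 755 = -27 - 755 = -782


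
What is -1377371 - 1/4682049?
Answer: -6448918513180/4682049 ≈ -1.3774e+6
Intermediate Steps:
-1377371 - 1/4682049 = -6448918513180/4682049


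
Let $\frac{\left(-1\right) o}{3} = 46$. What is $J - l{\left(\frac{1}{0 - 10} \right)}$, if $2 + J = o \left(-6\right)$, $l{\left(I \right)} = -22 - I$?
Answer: $\frac{8479}{10} \approx 847.9$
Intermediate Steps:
$o = -138$ ($o = \left(-3\right) 46 = -138$)
$J = 826$ ($J = -2 - -828 = -2 + 828 = 826$)
$J - l{\left(\frac{1}{0 - 10} \right)} = 826 - \left(-22 - \frac{1}{0 - 10}\right) = 826 - \left(-22 - \frac{1}{-10}\right) = 826 - \left(-22 - - \frac{1}{10}\right) = 826 - \left(-22 + \frac{1}{10}\right) = 826 - - \frac{219}{10} = 826 + \frac{219}{10} = \frac{8479}{10}$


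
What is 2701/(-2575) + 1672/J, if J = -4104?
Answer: -101252/69525 ≈ -1.4563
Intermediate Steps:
2701/(-2575) + 1672/J = 2701/(-2575) + 1672/(-4104) = 2701*(-1/2575) + 1672*(-1/4104) = -2701/2575 - 11/27 = -101252/69525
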